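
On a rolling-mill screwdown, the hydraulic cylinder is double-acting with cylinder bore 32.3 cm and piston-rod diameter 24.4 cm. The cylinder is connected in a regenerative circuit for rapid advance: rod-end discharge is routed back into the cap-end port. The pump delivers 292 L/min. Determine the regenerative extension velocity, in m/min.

In regeneration the rod-end outflow joins the pump flow into the cap end, so the net volume the pump must supply per unit advance equals the rod cross-section area.
Rod cross-section A_rod = π/4 × (24.4 cm)² = 467.6 cm^2
v = Q_pump / A_rod

v ≈ 6.24 m/min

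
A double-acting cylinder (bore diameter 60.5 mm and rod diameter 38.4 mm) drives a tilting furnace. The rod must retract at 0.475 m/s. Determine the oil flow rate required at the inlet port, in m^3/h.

Rod-side annular area A_ann = π/4 × (60.5² − 38.4²) = 1717 mm^2
Q = A × v

Q ≈ 2.94 m^3/h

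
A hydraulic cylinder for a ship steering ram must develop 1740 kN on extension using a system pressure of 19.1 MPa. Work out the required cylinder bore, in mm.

D ≈ 341 mm

Extension force acts on the full piston face: F = P × (π/4)D².
D = √(4F / (πP)) = √(4 × 1740 kN / (π × 19.1 MPa))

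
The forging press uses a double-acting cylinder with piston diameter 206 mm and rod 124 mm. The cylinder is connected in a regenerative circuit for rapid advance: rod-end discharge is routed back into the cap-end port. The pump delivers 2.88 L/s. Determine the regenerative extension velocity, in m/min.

In regeneration the rod-end outflow joins the pump flow into the cap end, so the net volume the pump must supply per unit advance equals the rod cross-section area.
Rod cross-section A_rod = π/4 × (124 mm)² = 12080 mm^2
v = Q_pump / A_rod

v ≈ 14.3 m/min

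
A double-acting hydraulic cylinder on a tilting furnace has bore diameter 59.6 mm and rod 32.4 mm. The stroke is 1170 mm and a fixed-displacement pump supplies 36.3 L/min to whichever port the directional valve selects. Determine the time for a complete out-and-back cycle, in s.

Cap-side area A_cap = π/4 × (59.6 mm)² = 2790 mm^2
Rod-side annular area A_ann = π/4 × (59.6² − 32.4²) = 1965 mm^2
t_ext = A_cap·L/Q = 5.395 s
t_ret = A_ann·L/Q = 3.801 s
t_cycle = t_ext + t_ret

t ≈ 9.20 s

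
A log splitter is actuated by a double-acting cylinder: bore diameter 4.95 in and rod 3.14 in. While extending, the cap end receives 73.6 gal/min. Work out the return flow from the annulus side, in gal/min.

Cap-side area A_cap = π/4 × (4.95 in)² = 19.24 in^2
Rod-side annular area A_ann = π/4 × (4.95² − 3.14²) = 11.50 in^2
Piston speed v = Q_in/A_cap; rod-end outflow Q_out = v × A_ann = Q_in × A_ann/A_cap.

Q_out ≈ 44.0 gal/min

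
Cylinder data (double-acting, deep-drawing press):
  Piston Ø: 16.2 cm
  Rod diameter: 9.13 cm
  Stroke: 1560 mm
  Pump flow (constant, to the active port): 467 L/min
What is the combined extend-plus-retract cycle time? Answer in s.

t ≈ 6.95 s

Cap-side area A_cap = π/4 × (16.2 cm)² = 206.1 cm^2
Rod-side annular area A_ann = π/4 × (16.2² − 9.13²) = 140.7 cm^2
t_ext = A_cap·L/Q = 4.131 s
t_ret = A_ann·L/Q = 2.819 s
t_cycle = t_ext + t_ret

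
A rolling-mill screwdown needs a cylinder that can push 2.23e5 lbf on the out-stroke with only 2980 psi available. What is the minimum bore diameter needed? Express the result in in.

Extension force acts on the full piston face: F = P × (π/4)D².
D = √(4F / (πP)) = √(4 × 2.23e5 lbf / (π × 2980 psi))

D ≈ 9.76 in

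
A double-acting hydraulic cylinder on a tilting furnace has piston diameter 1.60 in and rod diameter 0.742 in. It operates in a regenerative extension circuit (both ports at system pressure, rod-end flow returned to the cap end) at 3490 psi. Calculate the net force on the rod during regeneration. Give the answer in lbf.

With equal pressure on both faces, forces on the annular region cancel; the net push is pressure × rod cross-section.
Rod cross-section A_rod = π/4 × (0.742 in)² = 0.4324 in^2
F = P × A_rod

F ≈ 1510 lbf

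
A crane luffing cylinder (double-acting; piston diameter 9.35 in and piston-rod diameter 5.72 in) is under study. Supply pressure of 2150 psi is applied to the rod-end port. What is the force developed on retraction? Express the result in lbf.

Rod-side annular area A_ann = π/4 × (9.35² − 5.72²) = 42.96 in^2
On retraction the pressure acts on the annular area (bore minus rod).
F = P × A_ann

F ≈ 92400 lbf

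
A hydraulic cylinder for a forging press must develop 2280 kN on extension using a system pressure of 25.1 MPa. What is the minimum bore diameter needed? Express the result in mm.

Extension force acts on the full piston face: F = P × (π/4)D².
D = √(4F / (πP)) = √(4 × 2280 kN / (π × 25.1 MPa))

D ≈ 340 mm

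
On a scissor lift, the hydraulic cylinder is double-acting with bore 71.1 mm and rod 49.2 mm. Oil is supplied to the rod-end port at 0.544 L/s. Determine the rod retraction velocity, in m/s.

v ≈ 0.263 m/s

Rod-side annular area A_ann = π/4 × (71.1² − 49.2²) = 2069 mm^2
Flow into the rod-end port fills the annular volume.
v = Q / A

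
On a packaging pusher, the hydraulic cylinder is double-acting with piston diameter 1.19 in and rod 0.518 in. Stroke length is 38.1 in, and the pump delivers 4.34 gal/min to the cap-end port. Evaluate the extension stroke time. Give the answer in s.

Cap-side area A_cap = π/4 × (1.19 in)² = 1.112 in^2
Swept volume V = A × L; t = V / Q = A·L / Q

t ≈ 2.54 s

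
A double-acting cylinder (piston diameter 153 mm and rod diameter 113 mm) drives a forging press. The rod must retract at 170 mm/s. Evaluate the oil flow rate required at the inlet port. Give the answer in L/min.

Q ≈ 85.2 L/min

Rod-side annular area A_ann = π/4 × (153² − 113²) = 8357 mm^2
Q = A × v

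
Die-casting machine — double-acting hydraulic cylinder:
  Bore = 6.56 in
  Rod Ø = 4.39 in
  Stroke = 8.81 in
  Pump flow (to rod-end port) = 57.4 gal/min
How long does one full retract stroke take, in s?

Rod-side annular area A_ann = π/4 × (6.56² − 4.39²) = 18.66 in^2
Swept volume V = A × L; t = V / Q = A·L / Q

t ≈ 0.744 s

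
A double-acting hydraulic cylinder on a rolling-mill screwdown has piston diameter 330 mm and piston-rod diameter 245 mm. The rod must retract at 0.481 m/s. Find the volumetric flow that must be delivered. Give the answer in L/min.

Q ≈ 1110 L/min

Rod-side annular area A_ann = π/4 × (330² − 245²) = 38390 mm^2
Q = A × v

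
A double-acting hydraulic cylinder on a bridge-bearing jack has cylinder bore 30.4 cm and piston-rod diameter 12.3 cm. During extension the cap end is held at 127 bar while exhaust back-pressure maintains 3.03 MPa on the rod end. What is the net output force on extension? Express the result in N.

Cap-side area A_cap = π/4 × (30.4 cm)² = 725.8 cm^2
Rod-side annular area A_ann = π/4 × (30.4² − 12.3²) = 607.0 cm^2
Net thrust = P_cap·A_cap − P_rod·A_ann = 9.218e5 N − 1.839e5 N

F ≈ 7.38e5 N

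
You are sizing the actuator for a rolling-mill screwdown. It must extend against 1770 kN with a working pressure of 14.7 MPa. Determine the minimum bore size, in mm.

D ≈ 392 mm

Extension force acts on the full piston face: F = P × (π/4)D².
D = √(4F / (πP)) = √(4 × 1770 kN / (π × 14.7 MPa))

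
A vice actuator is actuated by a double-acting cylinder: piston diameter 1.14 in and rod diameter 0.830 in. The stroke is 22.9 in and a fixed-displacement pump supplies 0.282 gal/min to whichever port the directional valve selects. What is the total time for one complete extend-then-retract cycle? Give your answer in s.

Cap-side area A_cap = π/4 × (1.14 in)² = 1.021 in^2
Rod-side annular area A_ann = π/4 × (1.14² − 0.830²) = 0.4796 in^2
t_ext = A_cap·L/Q = 21.53 s
t_ret = A_ann·L/Q = 10.12 s
t_cycle = t_ext + t_ret

t ≈ 31.6 s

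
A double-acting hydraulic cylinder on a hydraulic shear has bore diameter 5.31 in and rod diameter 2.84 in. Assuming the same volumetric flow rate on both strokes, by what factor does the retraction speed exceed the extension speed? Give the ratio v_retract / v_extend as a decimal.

Cap-side area A_cap = π/4 × (5.31 in)² = 22.15 in^2
Rod-side annular area A_ann = π/4 × (5.31² − 2.84²) = 15.81 in^2
For equal Q, v ∝ 1/A, so v_ret/v_ext = A_cap/A_ann.

v_ret/v_ext ≈ 1.40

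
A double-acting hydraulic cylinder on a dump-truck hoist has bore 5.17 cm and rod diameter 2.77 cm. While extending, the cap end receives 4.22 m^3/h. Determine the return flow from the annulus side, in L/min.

Cap-side area A_cap = π/4 × (5.17 cm)² = 20.99 cm^2
Rod-side annular area A_ann = π/4 × (5.17² − 2.77²) = 14.97 cm^2
Piston speed v = Q_in/A_cap; rod-end outflow Q_out = v × A_ann = Q_in × A_ann/A_cap.

Q_out ≈ 50.1 L/min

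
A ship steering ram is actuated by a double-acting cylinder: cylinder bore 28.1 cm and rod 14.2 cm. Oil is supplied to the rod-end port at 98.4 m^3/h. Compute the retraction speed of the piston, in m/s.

v ≈ 0.592 m/s

Rod-side annular area A_ann = π/4 × (28.1² − 14.2²) = 461.8 cm^2
Flow into the rod-end port fills the annular volume.
v = Q / A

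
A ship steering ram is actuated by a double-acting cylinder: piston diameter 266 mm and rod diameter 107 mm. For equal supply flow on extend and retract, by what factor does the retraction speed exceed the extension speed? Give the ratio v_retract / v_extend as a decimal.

v_ret/v_ext ≈ 1.19

Cap-side area A_cap = π/4 × (266 mm)² = 55570 mm^2
Rod-side annular area A_ann = π/4 × (266² − 107²) = 46580 mm^2
For equal Q, v ∝ 1/A, so v_ret/v_ext = A_cap/A_ann.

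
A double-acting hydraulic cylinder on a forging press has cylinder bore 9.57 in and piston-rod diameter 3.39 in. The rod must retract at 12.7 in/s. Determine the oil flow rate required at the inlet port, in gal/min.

Rod-side annular area A_ann = π/4 × (9.57² − 3.39²) = 62.90 in^2
Q = A × v

Q ≈ 208 gal/min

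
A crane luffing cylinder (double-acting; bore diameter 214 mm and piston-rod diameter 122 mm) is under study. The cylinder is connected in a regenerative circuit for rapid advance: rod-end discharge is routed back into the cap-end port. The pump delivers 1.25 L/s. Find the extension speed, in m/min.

v ≈ 6.42 m/min

In regeneration the rod-end outflow joins the pump flow into the cap end, so the net volume the pump must supply per unit advance equals the rod cross-section area.
Rod cross-section A_rod = π/4 × (122 mm)² = 11690 mm^2
v = Q_pump / A_rod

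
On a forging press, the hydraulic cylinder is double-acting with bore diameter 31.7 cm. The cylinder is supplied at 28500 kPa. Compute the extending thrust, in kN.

Cap-side area A_cap = π/4 × (31.7 cm)² = 789.2 cm^2
F = P × A_cap = 28500 kPa × A_cap

F ≈ 2250 kN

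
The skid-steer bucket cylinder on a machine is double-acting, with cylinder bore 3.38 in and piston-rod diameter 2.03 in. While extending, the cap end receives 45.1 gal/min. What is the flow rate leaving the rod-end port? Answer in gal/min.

Cap-side area A_cap = π/4 × (3.38 in)² = 8.973 in^2
Rod-side annular area A_ann = π/4 × (3.38² − 2.03²) = 5.736 in^2
Piston speed v = Q_in/A_cap; rod-end outflow Q_out = v × A_ann = Q_in × A_ann/A_cap.

Q_out ≈ 28.8 gal/min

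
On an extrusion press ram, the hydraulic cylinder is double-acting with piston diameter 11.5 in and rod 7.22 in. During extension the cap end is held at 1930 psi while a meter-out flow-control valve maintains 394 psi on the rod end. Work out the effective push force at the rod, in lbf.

Cap-side area A_cap = π/4 × (11.5 in)² = 103.9 in^2
Rod-side annular area A_ann = π/4 × (11.5² − 7.22²) = 62.93 in^2
Net thrust = P_cap·A_cap − P_rod·A_ann = 2.005e5 lbf − 24790 lbf

F ≈ 1.76e5 lbf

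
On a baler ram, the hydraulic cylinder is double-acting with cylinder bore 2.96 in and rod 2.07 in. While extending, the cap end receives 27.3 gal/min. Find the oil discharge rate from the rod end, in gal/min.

Cap-side area A_cap = π/4 × (2.96 in)² = 6.881 in^2
Rod-side annular area A_ann = π/4 × (2.96² − 2.07²) = 3.516 in^2
Piston speed v = Q_in/A_cap; rod-end outflow Q_out = v × A_ann = Q_in × A_ann/A_cap.

Q_out ≈ 13.9 gal/min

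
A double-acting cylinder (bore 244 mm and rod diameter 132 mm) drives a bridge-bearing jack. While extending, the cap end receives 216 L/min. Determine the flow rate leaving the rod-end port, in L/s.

Q_out ≈ 2.55 L/s

Cap-side area A_cap = π/4 × (244 mm)² = 46760 mm^2
Rod-side annular area A_ann = π/4 × (244² − 132²) = 33070 mm^2
Piston speed v = Q_in/A_cap; rod-end outflow Q_out = v × A_ann = Q_in × A_ann/A_cap.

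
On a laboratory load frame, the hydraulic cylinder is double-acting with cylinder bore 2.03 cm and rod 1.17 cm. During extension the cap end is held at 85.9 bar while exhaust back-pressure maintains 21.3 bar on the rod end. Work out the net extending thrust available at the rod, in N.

F ≈ 2320 N

Cap-side area A_cap = π/4 × (2.03 cm)² = 3.237 cm^2
Rod-side annular area A_ann = π/4 × (2.03² − 1.17²) = 2.161 cm^2
Net thrust = P_cap·A_cap − P_rod·A_ann = 2780 N − 460.4 N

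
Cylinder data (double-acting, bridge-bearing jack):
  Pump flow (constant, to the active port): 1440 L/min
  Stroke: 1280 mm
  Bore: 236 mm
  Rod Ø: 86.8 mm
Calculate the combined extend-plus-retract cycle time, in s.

t ≈ 4.35 s

Cap-side area A_cap = π/4 × (236 mm)² = 43740 mm^2
Rod-side annular area A_ann = π/4 × (236² − 86.8²) = 37830 mm^2
t_ext = A_cap·L/Q = 2.333 s
t_ret = A_ann·L/Q = 2.017 s
t_cycle = t_ext + t_ret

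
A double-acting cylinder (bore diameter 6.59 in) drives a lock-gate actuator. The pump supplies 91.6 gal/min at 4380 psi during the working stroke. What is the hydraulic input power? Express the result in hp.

W ≈ 234 hp

Hydraulic power = P × Q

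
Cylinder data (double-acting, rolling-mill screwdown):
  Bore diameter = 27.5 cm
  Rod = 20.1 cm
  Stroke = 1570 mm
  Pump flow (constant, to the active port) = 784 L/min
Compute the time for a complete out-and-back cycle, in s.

Cap-side area A_cap = π/4 × (27.5 cm)² = 594.0 cm^2
Rod-side annular area A_ann = π/4 × (27.5² − 20.1²) = 276.6 cm^2
t_ext = A_cap·L/Q = 7.137 s
t_ret = A_ann·L/Q = 3.324 s
t_cycle = t_ext + t_ret

t ≈ 10.5 s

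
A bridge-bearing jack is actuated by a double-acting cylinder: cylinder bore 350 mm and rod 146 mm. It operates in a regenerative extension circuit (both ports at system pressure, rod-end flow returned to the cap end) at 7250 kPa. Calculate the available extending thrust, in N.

With equal pressure on both faces, forces on the annular region cancel; the net push is pressure × rod cross-section.
Rod cross-section A_rod = π/4 × (146 mm)² = 16740 mm^2
F = P × A_rod

F ≈ 1.21e5 N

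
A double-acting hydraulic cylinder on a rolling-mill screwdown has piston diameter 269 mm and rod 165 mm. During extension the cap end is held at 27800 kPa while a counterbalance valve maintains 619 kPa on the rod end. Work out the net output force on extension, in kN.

F ≈ 1560 kN

Cap-side area A_cap = π/4 × (269 mm)² = 56830 mm^2
Rod-side annular area A_ann = π/4 × (269² − 165²) = 35450 mm^2
Net thrust = P_cap·A_cap − P_rod·A_ann = 1580 kN − 21.94 kN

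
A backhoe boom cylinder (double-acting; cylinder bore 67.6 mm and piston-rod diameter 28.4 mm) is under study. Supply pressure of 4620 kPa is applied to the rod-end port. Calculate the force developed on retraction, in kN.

F ≈ 13.7 kN

Rod-side annular area A_ann = π/4 × (67.6² − 28.4²) = 2956 mm^2
On retraction the pressure acts on the annular area (bore minus rod).
F = P × A_ann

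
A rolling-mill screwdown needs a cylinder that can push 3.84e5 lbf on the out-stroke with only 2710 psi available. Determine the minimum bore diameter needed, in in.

Extension force acts on the full piston face: F = P × (π/4)D².
D = √(4F / (πP)) = √(4 × 3.84e5 lbf / (π × 2710 psi))

D ≈ 13.4 in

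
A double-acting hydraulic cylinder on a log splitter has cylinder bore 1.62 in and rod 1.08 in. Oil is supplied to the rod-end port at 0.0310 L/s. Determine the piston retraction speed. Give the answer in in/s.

Rod-side annular area A_ann = π/4 × (1.62² − 1.08²) = 1.145 in^2
Flow into the rod-end port fills the annular volume.
v = Q / A

v ≈ 1.65 in/s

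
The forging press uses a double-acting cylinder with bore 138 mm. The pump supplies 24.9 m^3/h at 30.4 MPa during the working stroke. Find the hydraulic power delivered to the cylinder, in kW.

Hydraulic power = P × Q

W ≈ 210 kW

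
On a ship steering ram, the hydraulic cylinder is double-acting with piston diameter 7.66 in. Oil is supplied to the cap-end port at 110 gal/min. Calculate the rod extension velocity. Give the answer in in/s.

v ≈ 9.19 in/s

Cap-side area A_cap = π/4 × (7.66 in)² = 46.08 in^2
v = Q / A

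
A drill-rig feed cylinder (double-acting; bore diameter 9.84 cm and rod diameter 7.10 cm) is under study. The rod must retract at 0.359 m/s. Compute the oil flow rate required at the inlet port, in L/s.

Rod-side annular area A_ann = π/4 × (9.84² − 7.10²) = 36.45 cm^2
Q = A × v

Q ≈ 1.31 L/s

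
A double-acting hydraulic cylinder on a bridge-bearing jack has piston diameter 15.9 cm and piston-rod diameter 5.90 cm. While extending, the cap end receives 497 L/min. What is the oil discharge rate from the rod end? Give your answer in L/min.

Cap-side area A_cap = π/4 × (15.9 cm)² = 198.6 cm^2
Rod-side annular area A_ann = π/4 × (15.9² − 5.90²) = 171.2 cm^2
Piston speed v = Q_in/A_cap; rod-end outflow Q_out = v × A_ann = Q_in × A_ann/A_cap.

Q_out ≈ 429 L/min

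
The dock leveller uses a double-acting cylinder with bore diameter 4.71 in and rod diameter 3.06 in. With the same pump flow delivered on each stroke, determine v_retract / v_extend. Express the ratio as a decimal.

Cap-side area A_cap = π/4 × (4.71 in)² = 17.42 in^2
Rod-side annular area A_ann = π/4 × (4.71² − 3.06²) = 10.07 in^2
For equal Q, v ∝ 1/A, so v_ret/v_ext = A_cap/A_ann.

v_ret/v_ext ≈ 1.73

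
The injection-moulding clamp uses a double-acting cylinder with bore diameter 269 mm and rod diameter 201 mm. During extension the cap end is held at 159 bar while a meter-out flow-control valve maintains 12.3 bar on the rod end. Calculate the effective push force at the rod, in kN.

F ≈ 873 kN

Cap-side area A_cap = π/4 × (269 mm)² = 56830 mm^2
Rod-side annular area A_ann = π/4 × (269² − 201²) = 25100 mm^2
Net thrust = P_cap·A_cap − P_rod·A_ann = 903.6 kN − 30.87 kN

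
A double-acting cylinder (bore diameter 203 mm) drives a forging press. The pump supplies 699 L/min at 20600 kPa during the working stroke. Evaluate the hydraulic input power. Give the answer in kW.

W ≈ 240 kW

Hydraulic power = P × Q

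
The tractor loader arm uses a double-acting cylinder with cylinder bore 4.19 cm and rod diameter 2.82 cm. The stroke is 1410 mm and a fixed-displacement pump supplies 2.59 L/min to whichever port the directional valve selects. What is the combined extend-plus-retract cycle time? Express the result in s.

Cap-side area A_cap = π/4 × (4.19 cm)² = 13.79 cm^2
Rod-side annular area A_ann = π/4 × (4.19² − 2.82²) = 7.543 cm^2
t_ext = A_cap·L/Q = 45.04 s
t_ret = A_ann·L/Q = 24.64 s
t_cycle = t_ext + t_ret

t ≈ 69.7 s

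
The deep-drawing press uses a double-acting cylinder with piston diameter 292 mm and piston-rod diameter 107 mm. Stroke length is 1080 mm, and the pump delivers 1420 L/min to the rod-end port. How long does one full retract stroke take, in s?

Rod-side annular area A_ann = π/4 × (292² − 107²) = 57970 mm^2
Swept volume V = A × L; t = V / Q = A·L / Q

t ≈ 2.65 s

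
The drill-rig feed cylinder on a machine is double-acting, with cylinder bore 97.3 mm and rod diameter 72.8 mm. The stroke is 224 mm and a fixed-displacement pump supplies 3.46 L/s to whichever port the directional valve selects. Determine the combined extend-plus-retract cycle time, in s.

Cap-side area A_cap = π/4 × (97.3 mm)² = 7436 mm^2
Rod-side annular area A_ann = π/4 × (97.3² − 72.8²) = 3273 mm^2
t_ext = A_cap·L/Q = 0.4814 s
t_ret = A_ann·L/Q = 0.2119 s
t_cycle = t_ext + t_ret

t ≈ 0.693 s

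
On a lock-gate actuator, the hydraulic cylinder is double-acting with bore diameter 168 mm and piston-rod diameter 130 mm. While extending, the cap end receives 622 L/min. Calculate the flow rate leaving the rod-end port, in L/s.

Q_out ≈ 4.16 L/s

Cap-side area A_cap = π/4 × (168 mm)² = 22170 mm^2
Rod-side annular area A_ann = π/4 × (168² − 130²) = 8894 mm^2
Piston speed v = Q_in/A_cap; rod-end outflow Q_out = v × A_ann = Q_in × A_ann/A_cap.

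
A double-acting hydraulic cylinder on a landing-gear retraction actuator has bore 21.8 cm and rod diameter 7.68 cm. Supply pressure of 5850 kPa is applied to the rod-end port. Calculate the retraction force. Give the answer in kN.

Rod-side annular area A_ann = π/4 × (21.8² − 7.68²) = 326.9 cm^2
On retraction the pressure acts on the annular area (bore minus rod).
F = P × A_ann

F ≈ 191 kN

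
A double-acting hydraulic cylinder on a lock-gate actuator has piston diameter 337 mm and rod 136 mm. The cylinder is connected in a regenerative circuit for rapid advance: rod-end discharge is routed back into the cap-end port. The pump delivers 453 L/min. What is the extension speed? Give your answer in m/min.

v ≈ 31.2 m/min

In regeneration the rod-end outflow joins the pump flow into the cap end, so the net volume the pump must supply per unit advance equals the rod cross-section area.
Rod cross-section A_rod = π/4 × (136 mm)² = 14530 mm^2
v = Q_pump / A_rod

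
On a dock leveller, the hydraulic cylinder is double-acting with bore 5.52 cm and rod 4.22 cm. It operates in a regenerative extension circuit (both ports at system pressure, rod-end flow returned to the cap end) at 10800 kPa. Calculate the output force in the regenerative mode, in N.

F ≈ 15100 N

With equal pressure on both faces, forces on the annular region cancel; the net push is pressure × rod cross-section.
Rod cross-section A_rod = π/4 × (4.22 cm)² = 13.99 cm^2
F = P × A_rod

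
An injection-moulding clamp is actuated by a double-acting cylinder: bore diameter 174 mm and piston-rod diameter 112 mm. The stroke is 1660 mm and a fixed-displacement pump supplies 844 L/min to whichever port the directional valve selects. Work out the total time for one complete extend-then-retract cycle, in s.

t ≈ 4.45 s

Cap-side area A_cap = π/4 × (174 mm)² = 23780 mm^2
Rod-side annular area A_ann = π/4 × (174² − 112²) = 13930 mm^2
t_ext = A_cap·L/Q = 2.806 s
t_ret = A_ann·L/Q = 1.643 s
t_cycle = t_ext + t_ret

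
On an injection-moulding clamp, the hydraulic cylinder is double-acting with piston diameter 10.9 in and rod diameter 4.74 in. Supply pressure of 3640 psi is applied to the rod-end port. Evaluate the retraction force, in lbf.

F ≈ 2.75e5 lbf

Rod-side annular area A_ann = π/4 × (10.9² − 4.74²) = 75.67 in^2
On retraction the pressure acts on the annular area (bore minus rod).
F = P × A_ann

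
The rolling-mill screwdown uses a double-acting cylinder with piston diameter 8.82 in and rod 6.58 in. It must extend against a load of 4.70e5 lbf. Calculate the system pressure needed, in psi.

P ≈ 7690 psi

Cap-side area A_cap = π/4 × (8.82 in)² = 61.10 in^2
P = F / A = 4.70e5 lbf / A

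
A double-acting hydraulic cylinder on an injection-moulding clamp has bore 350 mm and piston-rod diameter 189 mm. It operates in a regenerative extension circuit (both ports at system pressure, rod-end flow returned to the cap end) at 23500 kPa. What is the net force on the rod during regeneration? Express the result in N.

F ≈ 6.59e5 N

With equal pressure on both faces, forces on the annular region cancel; the net push is pressure × rod cross-section.
Rod cross-section A_rod = π/4 × (189 mm)² = 28060 mm^2
F = P × A_rod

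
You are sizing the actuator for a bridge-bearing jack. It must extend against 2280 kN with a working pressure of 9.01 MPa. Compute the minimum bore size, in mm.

Extension force acts on the full piston face: F = P × (π/4)D².
D = √(4F / (πP)) = √(4 × 2280 kN / (π × 9.01 MPa))

D ≈ 568 mm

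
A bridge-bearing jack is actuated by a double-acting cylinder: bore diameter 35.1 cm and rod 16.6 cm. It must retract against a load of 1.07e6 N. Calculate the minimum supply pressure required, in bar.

P ≈ 142 bar

Rod-side annular area A_ann = π/4 × (35.1² − 16.6²) = 751.2 cm^2
Retraction: pressure acts on the annular area.
P = F / A = 1.07e6 N / A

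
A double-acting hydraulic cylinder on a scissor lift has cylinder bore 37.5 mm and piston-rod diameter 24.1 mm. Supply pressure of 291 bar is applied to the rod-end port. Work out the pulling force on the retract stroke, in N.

Rod-side annular area A_ann = π/4 × (37.5² − 24.1²) = 648.3 mm^2
On retraction the pressure acts on the annular area (bore minus rod).
F = P × A_ann

F ≈ 18900 N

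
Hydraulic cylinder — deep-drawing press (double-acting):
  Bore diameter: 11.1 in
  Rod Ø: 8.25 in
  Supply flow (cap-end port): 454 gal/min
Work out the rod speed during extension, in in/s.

v ≈ 18.1 in/s

Cap-side area A_cap = π/4 × (11.1 in)² = 96.77 in^2
v = Q / A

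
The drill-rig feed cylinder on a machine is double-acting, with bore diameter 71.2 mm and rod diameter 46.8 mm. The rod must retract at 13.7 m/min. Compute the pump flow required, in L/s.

Q ≈ 0.516 L/s

Rod-side annular area A_ann = π/4 × (71.2² − 46.8²) = 2261 mm^2
Q = A × v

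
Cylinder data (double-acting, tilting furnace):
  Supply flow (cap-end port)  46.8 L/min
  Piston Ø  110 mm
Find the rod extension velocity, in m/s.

v ≈ 0.0821 m/s

Cap-side area A_cap = π/4 × (110 mm)² = 9503 mm^2
v = Q / A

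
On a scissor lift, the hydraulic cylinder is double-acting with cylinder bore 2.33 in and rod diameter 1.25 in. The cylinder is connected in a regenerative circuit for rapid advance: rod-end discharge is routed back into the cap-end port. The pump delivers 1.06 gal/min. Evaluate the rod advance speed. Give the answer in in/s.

In regeneration the rod-end outflow joins the pump flow into the cap end, so the net volume the pump must supply per unit advance equals the rod cross-section area.
Rod cross-section A_rod = π/4 × (1.25 in)² = 1.227 in^2
v = Q_pump / A_rod

v ≈ 3.33 in/s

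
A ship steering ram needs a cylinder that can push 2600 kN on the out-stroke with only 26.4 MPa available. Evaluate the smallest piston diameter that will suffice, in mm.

D ≈ 354 mm

Extension force acts on the full piston face: F = P × (π/4)D².
D = √(4F / (πP)) = √(4 × 2600 kN / (π × 26.4 MPa))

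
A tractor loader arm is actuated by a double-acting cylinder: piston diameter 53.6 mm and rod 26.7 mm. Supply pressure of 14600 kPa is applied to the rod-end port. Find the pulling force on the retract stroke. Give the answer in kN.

F ≈ 24.8 kN

Rod-side annular area A_ann = π/4 × (53.6² − 26.7²) = 1697 mm^2
On retraction the pressure acts on the annular area (bore minus rod).
F = P × A_ann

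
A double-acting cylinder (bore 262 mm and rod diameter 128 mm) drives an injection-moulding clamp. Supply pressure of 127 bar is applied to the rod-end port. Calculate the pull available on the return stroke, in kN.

Rod-side annular area A_ann = π/4 × (262² − 128²) = 41040 mm^2
On retraction the pressure acts on the annular area (bore minus rod).
F = P × A_ann

F ≈ 521 kN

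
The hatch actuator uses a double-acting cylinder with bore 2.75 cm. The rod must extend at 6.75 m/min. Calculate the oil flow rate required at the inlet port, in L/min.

Q ≈ 4.01 L/min

Cap-side area A_cap = π/4 × (2.75 cm)² = 5.940 cm^2
Q = A × v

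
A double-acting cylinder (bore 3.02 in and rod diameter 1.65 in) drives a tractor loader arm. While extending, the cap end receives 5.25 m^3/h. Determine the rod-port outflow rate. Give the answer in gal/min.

Q_out ≈ 16.2 gal/min

Cap-side area A_cap = π/4 × (3.02 in)² = 7.163 in^2
Rod-side annular area A_ann = π/4 × (3.02² − 1.65²) = 5.025 in^2
Piston speed v = Q_in/A_cap; rod-end outflow Q_out = v × A_ann = Q_in × A_ann/A_cap.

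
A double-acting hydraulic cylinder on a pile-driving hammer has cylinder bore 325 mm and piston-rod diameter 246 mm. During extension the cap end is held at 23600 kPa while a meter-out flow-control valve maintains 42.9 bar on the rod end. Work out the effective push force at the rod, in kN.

F ≈ 1810 kN

Cap-side area A_cap = π/4 × (325 mm)² = 82960 mm^2
Rod-side annular area A_ann = π/4 × (325² − 246²) = 35430 mm^2
Net thrust = P_cap·A_cap − P_rod·A_ann = 1958 kN − 152.0 kN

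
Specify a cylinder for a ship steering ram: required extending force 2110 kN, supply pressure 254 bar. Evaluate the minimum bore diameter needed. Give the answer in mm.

Extension force acts on the full piston face: F = P × (π/4)D².
D = √(4F / (πP)) = √(4 × 2110 kN / (π × 254 bar))

D ≈ 325 mm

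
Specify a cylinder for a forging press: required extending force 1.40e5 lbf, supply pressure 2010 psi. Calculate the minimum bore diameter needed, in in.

D ≈ 9.42 in

Extension force acts on the full piston face: F = P × (π/4)D².
D = √(4F / (πP)) = √(4 × 1.40e5 lbf / (π × 2010 psi))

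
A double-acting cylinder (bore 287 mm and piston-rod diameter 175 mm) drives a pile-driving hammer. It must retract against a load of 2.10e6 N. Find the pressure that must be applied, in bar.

Rod-side annular area A_ann = π/4 × (287² − 175²) = 40640 mm^2
Retraction: pressure acts on the annular area.
P = F / A = 2.10e6 N / A

P ≈ 517 bar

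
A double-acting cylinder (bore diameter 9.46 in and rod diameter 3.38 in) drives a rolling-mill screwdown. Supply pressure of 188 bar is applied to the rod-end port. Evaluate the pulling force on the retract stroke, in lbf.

Rod-side annular area A_ann = π/4 × (9.46² − 3.38²) = 61.31 in^2
On retraction the pressure acts on the annular area (bore minus rod).
F = P × A_ann

F ≈ 1.67e5 lbf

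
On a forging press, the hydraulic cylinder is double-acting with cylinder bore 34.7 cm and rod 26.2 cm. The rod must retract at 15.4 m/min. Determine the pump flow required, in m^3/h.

Q ≈ 37.6 m^3/h

Rod-side annular area A_ann = π/4 × (34.7² − 26.2²) = 406.6 cm^2
Q = A × v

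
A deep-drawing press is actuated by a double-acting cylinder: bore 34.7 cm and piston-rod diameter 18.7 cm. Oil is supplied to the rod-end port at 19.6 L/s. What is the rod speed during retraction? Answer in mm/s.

v ≈ 292 mm/s

Rod-side annular area A_ann = π/4 × (34.7² − 18.7²) = 671.0 cm^2
Flow into the rod-end port fills the annular volume.
v = Q / A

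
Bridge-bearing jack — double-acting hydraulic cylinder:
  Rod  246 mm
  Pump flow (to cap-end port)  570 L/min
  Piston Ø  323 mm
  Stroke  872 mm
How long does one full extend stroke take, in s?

t ≈ 7.52 s

Cap-side area A_cap = π/4 × (323 mm)² = 81940 mm^2
Swept volume V = A × L; t = V / Q = A·L / Q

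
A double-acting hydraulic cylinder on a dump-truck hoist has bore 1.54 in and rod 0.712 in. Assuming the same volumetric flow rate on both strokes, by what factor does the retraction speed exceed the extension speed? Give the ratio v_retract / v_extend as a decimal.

Cap-side area A_cap = π/4 × (1.54 in)² = 1.863 in^2
Rod-side annular area A_ann = π/4 × (1.54² − 0.712²) = 1.464 in^2
For equal Q, v ∝ 1/A, so v_ret/v_ext = A_cap/A_ann.

v_ret/v_ext ≈ 1.27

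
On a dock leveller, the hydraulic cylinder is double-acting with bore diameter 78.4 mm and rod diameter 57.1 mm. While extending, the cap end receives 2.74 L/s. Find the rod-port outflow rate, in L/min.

Q_out ≈ 77.2 L/min

Cap-side area A_cap = π/4 × (78.4 mm)² = 4827 mm^2
Rod-side annular area A_ann = π/4 × (78.4² − 57.1²) = 2267 mm^2
Piston speed v = Q_in/A_cap; rod-end outflow Q_out = v × A_ann = Q_in × A_ann/A_cap.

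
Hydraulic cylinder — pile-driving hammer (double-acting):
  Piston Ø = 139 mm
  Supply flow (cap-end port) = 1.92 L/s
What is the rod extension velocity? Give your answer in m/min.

Cap-side area A_cap = π/4 × (139 mm)² = 15170 mm^2
v = Q / A

v ≈ 7.59 m/min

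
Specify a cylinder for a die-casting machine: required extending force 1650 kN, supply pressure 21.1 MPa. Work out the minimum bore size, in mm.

D ≈ 316 mm

Extension force acts on the full piston face: F = P × (π/4)D².
D = √(4F / (πP)) = √(4 × 1650 kN / (π × 21.1 MPa))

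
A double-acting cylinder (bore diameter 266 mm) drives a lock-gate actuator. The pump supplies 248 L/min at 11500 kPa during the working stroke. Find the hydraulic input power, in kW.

W ≈ 47.5 kW

Hydraulic power = P × Q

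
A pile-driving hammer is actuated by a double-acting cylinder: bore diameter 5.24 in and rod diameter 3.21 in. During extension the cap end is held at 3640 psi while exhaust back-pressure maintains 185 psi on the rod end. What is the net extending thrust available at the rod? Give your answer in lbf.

F ≈ 76000 lbf

Cap-side area A_cap = π/4 × (5.24 in)² = 21.57 in^2
Rod-side annular area A_ann = π/4 × (5.24² − 3.21²) = 13.47 in^2
Net thrust = P_cap·A_cap − P_rod·A_ann = 78500 lbf − 2492 lbf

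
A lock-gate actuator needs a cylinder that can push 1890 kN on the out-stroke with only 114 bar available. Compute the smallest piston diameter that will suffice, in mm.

Extension force acts on the full piston face: F = P × (π/4)D².
D = √(4F / (πP)) = √(4 × 1890 kN / (π × 114 bar))

D ≈ 459 mm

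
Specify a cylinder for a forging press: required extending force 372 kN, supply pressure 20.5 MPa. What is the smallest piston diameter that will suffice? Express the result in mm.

Extension force acts on the full piston face: F = P × (π/4)D².
D = √(4F / (πP)) = √(4 × 372 kN / (π × 20.5 MPa))

D ≈ 152 mm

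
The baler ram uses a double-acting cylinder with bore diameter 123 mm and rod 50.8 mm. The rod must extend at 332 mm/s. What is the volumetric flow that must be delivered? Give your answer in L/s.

Cap-side area A_cap = π/4 × (123 mm)² = 11880 mm^2
Q = A × v

Q ≈ 3.94 L/s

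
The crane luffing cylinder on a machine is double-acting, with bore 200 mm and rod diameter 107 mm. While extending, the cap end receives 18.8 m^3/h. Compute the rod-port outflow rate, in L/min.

Q_out ≈ 224 L/min

Cap-side area A_cap = π/4 × (200 mm)² = 31420 mm^2
Rod-side annular area A_ann = π/4 × (200² − 107²) = 22420 mm^2
Piston speed v = Q_in/A_cap; rod-end outflow Q_out = v × A_ann = Q_in × A_ann/A_cap.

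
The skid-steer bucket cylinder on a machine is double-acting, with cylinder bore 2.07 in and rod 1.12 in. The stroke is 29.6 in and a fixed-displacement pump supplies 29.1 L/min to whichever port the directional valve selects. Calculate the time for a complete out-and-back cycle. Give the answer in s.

Cap-side area A_cap = π/4 × (2.07 in)² = 3.365 in^2
Rod-side annular area A_ann = π/4 × (2.07² − 1.12²) = 2.380 in^2
t_ext = A_cap·L/Q = 3.366 s
t_ret = A_ann·L/Q = 2.380 s
t_cycle = t_ext + t_ret

t ≈ 5.75 s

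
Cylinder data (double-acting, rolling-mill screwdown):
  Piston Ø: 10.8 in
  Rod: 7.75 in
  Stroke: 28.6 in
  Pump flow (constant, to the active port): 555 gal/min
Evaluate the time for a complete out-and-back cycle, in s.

Cap-side area A_cap = π/4 × (10.8 in)² = 91.61 in^2
Rod-side annular area A_ann = π/4 × (10.8² − 7.75²) = 44.44 in^2
t_ext = A_cap·L/Q = 1.226 s
t_ret = A_ann·L/Q = 0.5948 s
t_cycle = t_ext + t_ret

t ≈ 1.82 s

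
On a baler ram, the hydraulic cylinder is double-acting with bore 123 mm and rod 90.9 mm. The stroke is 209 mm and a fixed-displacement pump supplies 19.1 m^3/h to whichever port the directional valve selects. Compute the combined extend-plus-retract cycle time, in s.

Cap-side area A_cap = π/4 × (123 mm)² = 11880 mm^2
Rod-side annular area A_ann = π/4 × (123² − 90.9²) = 5393 mm^2
t_ext = A_cap·L/Q = 0.4681 s
t_ret = A_ann·L/Q = 0.2124 s
t_cycle = t_ext + t_ret

t ≈ 0.681 s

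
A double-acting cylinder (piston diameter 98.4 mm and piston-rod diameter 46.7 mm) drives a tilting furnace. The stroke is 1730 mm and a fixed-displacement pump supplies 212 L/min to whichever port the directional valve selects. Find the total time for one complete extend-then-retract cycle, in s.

Cap-side area A_cap = π/4 × (98.4 mm)² = 7605 mm^2
Rod-side annular area A_ann = π/4 × (98.4² − 46.7²) = 5892 mm^2
t_ext = A_cap·L/Q = 3.723 s
t_ret = A_ann·L/Q = 2.885 s
t_cycle = t_ext + t_ret

t ≈ 6.61 s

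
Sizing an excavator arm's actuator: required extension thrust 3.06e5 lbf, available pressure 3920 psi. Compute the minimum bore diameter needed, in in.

D ≈ 9.97 in

Extension force acts on the full piston face: F = P × (π/4)D².
D = √(4F / (πP)) = √(4 × 3.06e5 lbf / (π × 3920 psi))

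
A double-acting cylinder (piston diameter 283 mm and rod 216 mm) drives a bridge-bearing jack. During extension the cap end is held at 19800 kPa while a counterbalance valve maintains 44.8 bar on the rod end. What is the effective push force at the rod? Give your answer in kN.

Cap-side area A_cap = π/4 × (283 mm)² = 62900 mm^2
Rod-side annular area A_ann = π/4 × (283² − 216²) = 26260 mm^2
Net thrust = P_cap·A_cap − P_rod·A_ann = 1245 kN − 117.6 kN

F ≈ 1130 kN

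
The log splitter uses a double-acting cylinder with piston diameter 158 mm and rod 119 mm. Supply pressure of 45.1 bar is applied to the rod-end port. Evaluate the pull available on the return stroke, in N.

Rod-side annular area A_ann = π/4 × (158² − 119²) = 8485 mm^2
On retraction the pressure acts on the annular area (bore minus rod).
F = P × A_ann

F ≈ 38300 N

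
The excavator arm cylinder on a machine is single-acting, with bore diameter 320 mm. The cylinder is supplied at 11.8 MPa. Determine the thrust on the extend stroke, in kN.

F ≈ 949 kN

Cap-side area A_cap = π/4 × (320 mm)² = 80420 mm^2
F = P × A_cap = 11.8 MPa × A_cap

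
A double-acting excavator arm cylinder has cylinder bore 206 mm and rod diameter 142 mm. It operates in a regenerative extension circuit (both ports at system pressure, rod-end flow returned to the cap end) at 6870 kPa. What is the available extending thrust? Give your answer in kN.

With equal pressure on both faces, forces on the annular region cancel; the net push is pressure × rod cross-section.
Rod cross-section A_rod = π/4 × (142 mm)² = 15840 mm^2
F = P × A_rod

F ≈ 109 kN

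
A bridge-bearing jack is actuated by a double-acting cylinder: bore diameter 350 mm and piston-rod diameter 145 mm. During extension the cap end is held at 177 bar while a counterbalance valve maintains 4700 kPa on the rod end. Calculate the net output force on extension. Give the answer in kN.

Cap-side area A_cap = π/4 × (350 mm)² = 96210 mm^2
Rod-side annular area A_ann = π/4 × (350² − 145²) = 79700 mm^2
Net thrust = P_cap·A_cap − P_rod·A_ann = 1703 kN − 374.6 kN

F ≈ 1330 kN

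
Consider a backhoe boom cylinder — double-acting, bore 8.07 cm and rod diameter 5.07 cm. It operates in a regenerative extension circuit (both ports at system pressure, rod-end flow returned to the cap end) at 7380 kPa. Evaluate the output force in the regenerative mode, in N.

With equal pressure on both faces, forces on the annular region cancel; the net push is pressure × rod cross-section.
Rod cross-section A_rod = π/4 × (5.07 cm)² = 20.19 cm^2
F = P × A_rod

F ≈ 14900 N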